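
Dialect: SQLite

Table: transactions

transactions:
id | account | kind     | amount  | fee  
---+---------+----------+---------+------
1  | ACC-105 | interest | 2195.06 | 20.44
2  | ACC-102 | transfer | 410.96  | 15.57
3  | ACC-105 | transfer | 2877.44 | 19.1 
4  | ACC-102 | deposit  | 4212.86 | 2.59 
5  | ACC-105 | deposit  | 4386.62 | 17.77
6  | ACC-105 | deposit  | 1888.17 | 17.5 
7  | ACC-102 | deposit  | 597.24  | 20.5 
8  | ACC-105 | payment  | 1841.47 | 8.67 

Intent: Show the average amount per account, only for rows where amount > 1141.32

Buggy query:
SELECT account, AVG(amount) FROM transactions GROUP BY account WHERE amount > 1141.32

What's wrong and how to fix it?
Bug: Row-level WHERE must come before GROUP BY in the clause order

Fix: Move the WHERE clause before GROUP BY

Corrected query:
SELECT account, AVG(amount) FROM transactions WHERE amount > 1141.32 GROUP BY account

Result:
account | AVG(amount)
--------+------------
ACC-102 | 4212.86    
ACC-105 | 2637.752   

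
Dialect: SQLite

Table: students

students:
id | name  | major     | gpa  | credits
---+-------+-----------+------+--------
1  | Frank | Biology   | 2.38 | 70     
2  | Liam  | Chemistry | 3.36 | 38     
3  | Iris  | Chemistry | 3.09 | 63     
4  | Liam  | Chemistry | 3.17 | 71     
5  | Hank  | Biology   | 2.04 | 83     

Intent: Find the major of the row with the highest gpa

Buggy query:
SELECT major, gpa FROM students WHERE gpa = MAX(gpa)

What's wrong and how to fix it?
Bug: WHERE is evaluated per row; an aggregate over the whole table isn't defined there

Fix: Wrap MAX in a scalar subquery so WHERE compares against a single value

Corrected query:
SELECT major, gpa FROM students WHERE gpa = (SELECT MAX(gpa) FROM students)

Result:
major     | gpa 
----------+-----
Chemistry | 3.36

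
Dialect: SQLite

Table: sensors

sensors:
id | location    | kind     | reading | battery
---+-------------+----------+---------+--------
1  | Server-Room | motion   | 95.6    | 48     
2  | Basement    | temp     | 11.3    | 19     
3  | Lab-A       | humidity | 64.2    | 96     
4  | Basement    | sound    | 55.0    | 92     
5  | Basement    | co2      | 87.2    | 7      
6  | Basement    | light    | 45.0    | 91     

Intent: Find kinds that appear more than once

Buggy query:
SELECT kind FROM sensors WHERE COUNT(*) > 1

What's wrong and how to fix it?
Bug: COUNT(*) is an aggregate and cannot be used in WHERE

Fix: Group first, then use HAVING for the count condition

Corrected query:
SELECT kind FROM sensors GROUP BY kind HAVING COUNT(*) > 1

Result:
(no rows)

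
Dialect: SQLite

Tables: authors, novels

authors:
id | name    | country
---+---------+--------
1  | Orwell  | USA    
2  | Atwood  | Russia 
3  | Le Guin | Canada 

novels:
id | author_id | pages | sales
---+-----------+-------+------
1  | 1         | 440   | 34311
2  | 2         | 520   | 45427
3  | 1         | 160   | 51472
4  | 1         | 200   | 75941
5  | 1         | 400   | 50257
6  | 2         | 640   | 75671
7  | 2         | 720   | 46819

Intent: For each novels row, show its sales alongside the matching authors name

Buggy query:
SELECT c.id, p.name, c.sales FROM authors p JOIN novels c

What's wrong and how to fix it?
Bug: JOIN with no ON clause produces a cartesian product; every novels row pairs with every authors row

Fix: Add ON c.author_id = p.id to the JOIN

Corrected query:
SELECT c.id, p.name, c.sales FROM authors p JOIN novels c ON c.author_id = p.id

Result:
id | name   | sales
---+--------+------
1  | Orwell | 34311
2  | Atwood | 45427
3  | Orwell | 51472
4  | Orwell | 75941
5  | Orwell | 50257
6  | Atwood | 75671
7  | Atwood | 46819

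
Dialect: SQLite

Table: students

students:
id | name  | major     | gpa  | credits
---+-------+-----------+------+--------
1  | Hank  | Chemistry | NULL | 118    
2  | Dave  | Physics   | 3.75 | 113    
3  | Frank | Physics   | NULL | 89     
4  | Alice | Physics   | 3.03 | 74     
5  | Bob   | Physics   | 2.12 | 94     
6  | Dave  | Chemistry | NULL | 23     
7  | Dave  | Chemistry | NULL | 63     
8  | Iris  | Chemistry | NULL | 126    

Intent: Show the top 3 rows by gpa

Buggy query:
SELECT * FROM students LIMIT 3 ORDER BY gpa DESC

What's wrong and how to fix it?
Bug: LIMIT must come after ORDER BY

Fix: Swap the clauses: ORDER BY first, then LIMIT

Corrected query:
SELECT * FROM students ORDER BY gpa DESC LIMIT 3

Result:
id | name  | major   | gpa  | credits
---+-------+---------+------+--------
2  | Dave  | Physics | 3.75 | 113    
4  | Alice | Physics | 3.03 | 74     
5  | Bob   | Physics | 2.12 | 94     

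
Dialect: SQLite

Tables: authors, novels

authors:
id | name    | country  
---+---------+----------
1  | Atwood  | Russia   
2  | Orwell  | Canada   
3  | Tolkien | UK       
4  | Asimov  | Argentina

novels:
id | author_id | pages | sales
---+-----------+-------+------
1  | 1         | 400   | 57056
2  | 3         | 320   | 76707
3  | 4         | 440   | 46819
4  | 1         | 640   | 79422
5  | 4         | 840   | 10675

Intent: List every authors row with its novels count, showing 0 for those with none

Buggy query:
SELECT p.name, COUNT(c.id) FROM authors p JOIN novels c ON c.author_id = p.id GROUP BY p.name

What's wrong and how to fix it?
Bug: INNER JOIN drops authors rows that have no matching novels rows

Fix: Use LEFT JOIN so parents without children still appear (COUNT(c.id) gives 0)

Corrected query:
SELECT p.name, COUNT(c.id) FROM authors p LEFT JOIN novels c ON c.author_id = p.id GROUP BY p.name

Result:
name    | COUNT(c.id)
--------+------------
Asimov  | 2          
Atwood  | 2          
Orwell  | 0          
Tolkien | 1          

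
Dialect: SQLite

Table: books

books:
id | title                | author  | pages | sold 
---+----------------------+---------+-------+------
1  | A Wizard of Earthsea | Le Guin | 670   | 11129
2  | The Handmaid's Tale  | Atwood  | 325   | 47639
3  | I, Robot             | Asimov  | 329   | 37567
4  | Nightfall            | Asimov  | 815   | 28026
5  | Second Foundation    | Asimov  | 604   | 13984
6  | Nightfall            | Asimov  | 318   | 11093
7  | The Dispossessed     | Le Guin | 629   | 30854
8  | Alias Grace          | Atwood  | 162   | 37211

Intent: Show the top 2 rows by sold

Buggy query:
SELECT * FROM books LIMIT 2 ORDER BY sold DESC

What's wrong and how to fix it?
Bug: LIMIT must come after ORDER BY

Fix: Swap the clauses: ORDER BY first, then LIMIT

Corrected query:
SELECT * FROM books ORDER BY sold DESC LIMIT 2

Result:
id | title               | author | pages | sold 
---+---------------------+--------+-------+------
2  | The Handmaid's Tale | Atwood | 325   | 47639
3  | I, Robot            | Asimov | 329   | 37567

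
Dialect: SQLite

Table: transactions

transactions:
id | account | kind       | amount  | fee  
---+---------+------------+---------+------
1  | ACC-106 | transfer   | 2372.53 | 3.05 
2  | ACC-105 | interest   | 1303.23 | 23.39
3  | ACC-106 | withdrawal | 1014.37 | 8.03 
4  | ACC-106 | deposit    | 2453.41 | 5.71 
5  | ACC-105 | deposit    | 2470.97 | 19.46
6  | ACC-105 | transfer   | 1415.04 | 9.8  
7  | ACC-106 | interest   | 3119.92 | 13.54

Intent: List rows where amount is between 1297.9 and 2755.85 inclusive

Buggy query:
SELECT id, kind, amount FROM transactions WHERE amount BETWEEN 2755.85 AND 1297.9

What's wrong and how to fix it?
Bug: BETWEEN expects the lower bound first; with 2755.85 AND 1297.9 the range is empty

Fix: Swap the bounds so the smaller value comes first

Corrected query:
SELECT id, kind, amount FROM transactions WHERE amount BETWEEN 1297.9 AND 2755.85

Result:
id | kind     | amount 
---+----------+--------
1  | transfer | 2372.53
2  | interest | 1303.23
4  | deposit  | 2453.41
5  | deposit  | 2470.97
6  | transfer | 1415.04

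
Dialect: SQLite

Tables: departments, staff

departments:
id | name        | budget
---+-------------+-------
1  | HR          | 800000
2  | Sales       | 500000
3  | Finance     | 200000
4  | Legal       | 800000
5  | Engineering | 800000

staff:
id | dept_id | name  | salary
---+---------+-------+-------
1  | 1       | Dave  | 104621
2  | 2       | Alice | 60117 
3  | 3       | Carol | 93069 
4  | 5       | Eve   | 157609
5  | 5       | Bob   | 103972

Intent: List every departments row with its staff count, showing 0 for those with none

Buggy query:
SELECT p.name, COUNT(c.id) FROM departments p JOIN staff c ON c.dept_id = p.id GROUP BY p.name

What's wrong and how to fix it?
Bug: An inner join excludes parents with zero children

Fix: Use LEFT JOIN so parents without children still appear (COUNT(c.id) gives 0)

Corrected query:
SELECT p.name, COUNT(c.id) FROM departments p LEFT JOIN staff c ON c.dept_id = p.id GROUP BY p.name

Result:
name        | COUNT(c.id)
------------+------------
Engineering | 2          
Finance     | 1          
HR          | 1          
Legal       | 0          
Sales       | 1          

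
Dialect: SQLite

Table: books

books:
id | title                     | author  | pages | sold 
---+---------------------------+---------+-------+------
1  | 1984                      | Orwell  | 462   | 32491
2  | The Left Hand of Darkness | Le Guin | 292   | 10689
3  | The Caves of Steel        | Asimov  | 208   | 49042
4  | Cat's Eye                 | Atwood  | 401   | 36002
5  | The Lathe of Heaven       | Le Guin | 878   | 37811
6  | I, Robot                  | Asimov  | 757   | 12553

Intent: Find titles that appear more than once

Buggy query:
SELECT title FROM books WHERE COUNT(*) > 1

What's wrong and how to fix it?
Bug: WHERE can't reference COUNT(*); aggregates are computed after WHERE

Fix: GROUP BY title, then filter groups with HAVING COUNT(*) > 1

Corrected query:
SELECT title FROM books GROUP BY title HAVING COUNT(*) > 1

Result:
(no rows)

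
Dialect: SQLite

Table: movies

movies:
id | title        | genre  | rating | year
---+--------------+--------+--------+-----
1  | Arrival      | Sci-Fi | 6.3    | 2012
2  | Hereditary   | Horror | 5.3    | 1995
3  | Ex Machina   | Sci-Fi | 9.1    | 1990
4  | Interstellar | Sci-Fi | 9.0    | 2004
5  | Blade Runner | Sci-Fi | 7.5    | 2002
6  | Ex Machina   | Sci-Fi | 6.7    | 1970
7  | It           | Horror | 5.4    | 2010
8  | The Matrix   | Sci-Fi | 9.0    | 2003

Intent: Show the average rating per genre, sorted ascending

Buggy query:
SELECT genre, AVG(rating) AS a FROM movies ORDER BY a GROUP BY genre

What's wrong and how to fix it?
Bug: ORDER BY appears before GROUP BY; SQL clause order requires GROUP BY first

Fix: Reorder: SELECT … FROM … GROUP BY … ORDER BY …

Corrected query:
SELECT genre, AVG(rating) AS a FROM movies GROUP BY genre ORDER BY a

Result:
genre  | a       
-------+---------
Horror | 5.35    
Sci-Fi | 7.933333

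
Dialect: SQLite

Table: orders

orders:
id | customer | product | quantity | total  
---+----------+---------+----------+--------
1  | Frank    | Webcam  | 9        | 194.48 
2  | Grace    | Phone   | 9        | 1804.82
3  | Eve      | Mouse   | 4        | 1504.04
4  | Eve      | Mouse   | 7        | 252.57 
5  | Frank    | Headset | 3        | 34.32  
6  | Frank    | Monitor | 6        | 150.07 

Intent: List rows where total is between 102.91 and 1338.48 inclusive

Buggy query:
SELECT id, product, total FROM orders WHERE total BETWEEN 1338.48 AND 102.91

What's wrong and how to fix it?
Bug: The bounds are reversed; BETWEEN a AND b requires a <= b to match anything

Fix: Swap the bounds so the smaller value comes first

Corrected query:
SELECT id, product, total FROM orders WHERE total BETWEEN 102.91 AND 1338.48

Result:
id | product | total 
---+---------+-------
1  | Webcam  | 194.48
4  | Mouse   | 252.57
6  | Monitor | 150.07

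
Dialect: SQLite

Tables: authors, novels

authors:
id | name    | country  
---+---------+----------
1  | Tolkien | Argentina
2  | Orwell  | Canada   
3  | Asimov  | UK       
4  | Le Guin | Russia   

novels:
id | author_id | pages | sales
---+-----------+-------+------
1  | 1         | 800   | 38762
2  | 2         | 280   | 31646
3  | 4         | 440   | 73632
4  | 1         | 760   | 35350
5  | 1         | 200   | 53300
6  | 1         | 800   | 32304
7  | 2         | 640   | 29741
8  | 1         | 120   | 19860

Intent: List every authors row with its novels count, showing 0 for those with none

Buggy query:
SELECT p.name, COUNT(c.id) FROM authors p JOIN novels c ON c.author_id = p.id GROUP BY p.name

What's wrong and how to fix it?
Bug: INNER JOIN drops authors rows that have no matching novels rows

Fix: Use LEFT JOIN so parents without children still appear (COUNT(c.id) gives 0)

Corrected query:
SELECT p.name, COUNT(c.id) FROM authors p LEFT JOIN novels c ON c.author_id = p.id GROUP BY p.name

Result:
name    | COUNT(c.id)
--------+------------
Asimov  | 0          
Le Guin | 1          
Orwell  | 2          
Tolkien | 5          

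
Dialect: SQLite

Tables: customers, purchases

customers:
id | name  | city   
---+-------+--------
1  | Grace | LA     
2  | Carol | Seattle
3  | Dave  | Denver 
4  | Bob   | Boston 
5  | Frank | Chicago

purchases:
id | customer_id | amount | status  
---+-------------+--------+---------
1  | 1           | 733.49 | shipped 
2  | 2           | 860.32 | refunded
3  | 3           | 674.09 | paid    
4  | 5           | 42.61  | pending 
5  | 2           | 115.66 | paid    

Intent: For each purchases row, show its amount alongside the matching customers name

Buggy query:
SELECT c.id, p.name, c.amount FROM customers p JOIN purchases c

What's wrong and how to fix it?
Bug: Missing join condition: each purchases row is matched to all customers rows instead of just its own

Fix: Specify the join condition linking the foreign key to the parent id

Corrected query:
SELECT c.id, p.name, c.amount FROM customers p JOIN purchases c ON c.customer_id = p.id

Result:
id | name  | amount
---+-------+-------
1  | Grace | 733.49
2  | Carol | 860.32
3  | Dave  | 674.09
4  | Frank | 42.61 
5  | Carol | 115.66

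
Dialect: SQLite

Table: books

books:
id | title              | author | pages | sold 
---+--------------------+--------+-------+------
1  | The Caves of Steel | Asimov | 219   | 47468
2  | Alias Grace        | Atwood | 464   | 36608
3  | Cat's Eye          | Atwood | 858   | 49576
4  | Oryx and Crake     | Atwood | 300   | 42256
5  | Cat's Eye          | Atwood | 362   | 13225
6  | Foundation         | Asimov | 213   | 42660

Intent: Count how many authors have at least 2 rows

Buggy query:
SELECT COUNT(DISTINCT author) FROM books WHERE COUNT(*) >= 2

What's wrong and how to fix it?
Bug: WHERE filters individual rows, not groups, so a group-level COUNT is invalid there

Fix: Group first with HAVING COUNT(*) >= 2, then COUNT the resulting groups

Corrected query:
SELECT COUNT(*) FROM (SELECT author FROM books GROUP BY author HAVING COUNT(*) >= 2)

Result:
COUNT(*)
--------
2       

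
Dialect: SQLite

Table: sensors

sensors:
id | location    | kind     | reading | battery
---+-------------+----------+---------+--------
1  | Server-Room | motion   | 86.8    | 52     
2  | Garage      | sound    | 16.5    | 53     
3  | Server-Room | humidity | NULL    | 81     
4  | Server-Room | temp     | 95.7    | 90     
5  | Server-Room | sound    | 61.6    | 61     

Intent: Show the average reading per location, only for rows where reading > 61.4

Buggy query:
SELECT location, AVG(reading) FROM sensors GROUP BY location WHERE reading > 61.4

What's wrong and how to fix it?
Bug: WHERE cannot follow GROUP BY

Fix: Move the WHERE clause before GROUP BY

Corrected query:
SELECT location, AVG(reading) FROM sensors WHERE reading > 61.4 GROUP BY location

Result:
location    | AVG(reading)
------------+-------------
Server-Room | 81.366667   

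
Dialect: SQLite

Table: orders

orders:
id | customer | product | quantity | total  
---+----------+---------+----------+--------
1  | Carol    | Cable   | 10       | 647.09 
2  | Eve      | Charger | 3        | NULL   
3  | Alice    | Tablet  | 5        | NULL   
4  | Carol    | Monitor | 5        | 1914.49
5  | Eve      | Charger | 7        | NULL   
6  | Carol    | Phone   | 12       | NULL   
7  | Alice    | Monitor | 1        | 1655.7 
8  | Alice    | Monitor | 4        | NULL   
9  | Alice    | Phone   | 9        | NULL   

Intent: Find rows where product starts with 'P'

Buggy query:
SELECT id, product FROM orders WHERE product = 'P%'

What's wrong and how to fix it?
Bug: '=' compares the literal string including the % character; pattern matching needs LIKE

Fix: Use LIKE for wildcard pattern matching

Corrected query:
SELECT id, product FROM orders WHERE product LIKE 'P%'

Result:
id | product
---+--------
6  | Phone  
9  | Phone  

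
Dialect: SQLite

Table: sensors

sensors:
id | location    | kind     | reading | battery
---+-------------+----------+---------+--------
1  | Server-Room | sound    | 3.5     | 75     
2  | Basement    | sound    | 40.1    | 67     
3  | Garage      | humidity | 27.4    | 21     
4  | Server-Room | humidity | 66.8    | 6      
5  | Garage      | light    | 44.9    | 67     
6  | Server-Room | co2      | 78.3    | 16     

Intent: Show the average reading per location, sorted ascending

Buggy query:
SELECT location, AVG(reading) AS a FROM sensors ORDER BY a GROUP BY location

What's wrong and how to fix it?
Bug: GROUP BY must precede ORDER BY

Fix: Reorder: SELECT … FROM … GROUP BY … ORDER BY …

Corrected query:
SELECT location, AVG(reading) AS a FROM sensors GROUP BY location ORDER BY a

Result:
location    | a        
------------+----------
Garage      | 36.15    
Basement    | 40.1     
Server-Room | 49.533333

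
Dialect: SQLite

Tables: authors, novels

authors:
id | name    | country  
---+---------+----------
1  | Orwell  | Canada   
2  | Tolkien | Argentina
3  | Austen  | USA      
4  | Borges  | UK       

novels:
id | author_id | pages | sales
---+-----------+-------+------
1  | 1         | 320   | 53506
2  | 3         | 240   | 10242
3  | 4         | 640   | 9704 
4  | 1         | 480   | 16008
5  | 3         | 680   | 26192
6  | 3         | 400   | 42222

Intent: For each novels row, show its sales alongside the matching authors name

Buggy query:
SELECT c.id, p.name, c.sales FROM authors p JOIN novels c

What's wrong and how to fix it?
Bug: JOIN with no ON clause produces a cartesian product; every novels row pairs with every authors row

Fix: Add ON c.author_id = p.id to the JOIN

Corrected query:
SELECT c.id, p.name, c.sales FROM authors p JOIN novels c ON c.author_id = p.id

Result:
id | name   | sales
---+--------+------
1  | Orwell | 53506
2  | Austen | 10242
3  | Borges | 9704 
4  | Orwell | 16008
5  | Austen | 26192
6  | Austen | 42222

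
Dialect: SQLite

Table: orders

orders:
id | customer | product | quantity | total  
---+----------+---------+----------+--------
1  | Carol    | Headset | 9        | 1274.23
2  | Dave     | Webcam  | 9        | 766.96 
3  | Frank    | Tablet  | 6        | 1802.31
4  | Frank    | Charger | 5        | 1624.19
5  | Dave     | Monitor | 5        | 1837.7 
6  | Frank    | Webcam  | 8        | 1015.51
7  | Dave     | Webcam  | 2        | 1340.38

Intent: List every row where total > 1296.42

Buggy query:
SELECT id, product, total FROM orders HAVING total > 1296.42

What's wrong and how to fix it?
Bug: HAVING filters the output of aggregation, but this query has no GROUP BY and no aggregate functions, so SQLite rejects it (HAVING clause on a non-aggregate query); the condition here is per row

Fix: Use WHERE for row-level filtering

Corrected query:
SELECT id, product, total FROM orders WHERE total > 1296.42

Result:
id | product | total  
---+---------+--------
3  | Tablet  | 1802.31
4  | Charger | 1624.19
5  | Monitor | 1837.7 
7  | Webcam  | 1340.38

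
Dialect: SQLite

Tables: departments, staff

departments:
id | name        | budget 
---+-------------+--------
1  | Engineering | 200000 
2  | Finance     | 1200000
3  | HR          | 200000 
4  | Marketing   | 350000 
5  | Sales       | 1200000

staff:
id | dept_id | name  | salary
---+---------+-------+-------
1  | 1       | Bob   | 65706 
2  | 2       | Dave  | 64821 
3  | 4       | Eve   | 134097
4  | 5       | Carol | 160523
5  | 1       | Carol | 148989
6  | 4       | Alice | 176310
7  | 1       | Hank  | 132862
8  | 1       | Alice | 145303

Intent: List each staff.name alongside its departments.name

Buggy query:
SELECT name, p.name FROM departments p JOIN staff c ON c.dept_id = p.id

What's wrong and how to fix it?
Bug: Both tables have a 'name' column; the unqualified reference is ambiguous

Fix: Prefix ambiguous columns with the table alias

Corrected query:
SELECT c.name, p.name FROM departments p JOIN staff c ON c.dept_id = p.id

Result:
name  | name       
------+------------
Bob   | Engineering
Dave  | Finance    
Eve   | Marketing  
Carol | Sales      
Carol | Engineering
Alice | Marketing  
Hank  | Engineering
Alice | Engineering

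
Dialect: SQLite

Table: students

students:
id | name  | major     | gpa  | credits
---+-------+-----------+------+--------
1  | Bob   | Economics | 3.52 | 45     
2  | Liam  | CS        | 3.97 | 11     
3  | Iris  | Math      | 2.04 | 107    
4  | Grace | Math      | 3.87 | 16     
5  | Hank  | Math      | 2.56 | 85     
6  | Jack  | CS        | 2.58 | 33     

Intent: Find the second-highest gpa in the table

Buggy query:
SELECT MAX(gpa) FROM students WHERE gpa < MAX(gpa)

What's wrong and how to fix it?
Bug: MAX(gpa) on the right of the comparison is an aggregate-in-WHERE error

Fix: Compute the overall MAX in a subquery, then take MAX of rows below it

Corrected query:
SELECT MAX(gpa) FROM students WHERE gpa < (SELECT MAX(gpa) FROM students)

Result:
MAX(gpa)
--------
3.87    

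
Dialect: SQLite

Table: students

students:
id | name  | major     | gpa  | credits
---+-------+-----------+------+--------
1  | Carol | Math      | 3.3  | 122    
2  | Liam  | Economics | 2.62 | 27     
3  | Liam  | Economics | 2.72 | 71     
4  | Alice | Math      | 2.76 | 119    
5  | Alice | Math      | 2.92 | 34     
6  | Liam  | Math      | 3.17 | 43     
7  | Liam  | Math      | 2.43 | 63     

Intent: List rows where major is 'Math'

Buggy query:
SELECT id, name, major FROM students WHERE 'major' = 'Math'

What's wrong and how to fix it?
Bug: Single quotes denote string literals in SQL; the column name is being compared as a constant string

Fix: Reference the column as major without single quotes

Corrected query:
SELECT id, name, major FROM students WHERE major = 'Math'

Result:
id | name  | major
---+-------+------
1  | Carol | Math 
4  | Alice | Math 
5  | Alice | Math 
6  | Liam  | Math 
7  | Liam  | Math 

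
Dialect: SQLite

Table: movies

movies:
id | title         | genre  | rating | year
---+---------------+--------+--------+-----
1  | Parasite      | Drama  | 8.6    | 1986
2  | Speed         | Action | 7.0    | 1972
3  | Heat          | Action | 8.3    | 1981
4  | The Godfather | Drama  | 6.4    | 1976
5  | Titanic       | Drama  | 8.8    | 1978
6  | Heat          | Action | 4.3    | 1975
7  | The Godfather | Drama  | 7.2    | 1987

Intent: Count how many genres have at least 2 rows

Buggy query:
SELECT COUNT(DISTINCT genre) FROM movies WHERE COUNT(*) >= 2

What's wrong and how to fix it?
Bug: COUNT(*) cannot appear in WHERE; the per-group count doesn't exist yet

Fix: Use a subquery that GROUPs and filters with HAVING, then count its rows

Corrected query:
SELECT COUNT(*) FROM (SELECT genre FROM movies GROUP BY genre HAVING COUNT(*) >= 2)

Result:
COUNT(*)
--------
2       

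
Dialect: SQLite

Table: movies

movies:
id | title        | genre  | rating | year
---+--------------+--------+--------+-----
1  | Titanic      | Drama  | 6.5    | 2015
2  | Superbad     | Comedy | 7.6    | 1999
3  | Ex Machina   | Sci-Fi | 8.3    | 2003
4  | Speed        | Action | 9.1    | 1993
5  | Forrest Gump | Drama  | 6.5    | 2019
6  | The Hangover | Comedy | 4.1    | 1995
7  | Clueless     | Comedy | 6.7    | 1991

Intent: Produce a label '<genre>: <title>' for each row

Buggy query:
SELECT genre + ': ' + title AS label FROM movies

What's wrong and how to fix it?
Bug: '+' is numeric addition; on text columns SQLite converts them to 0 instead of concatenating

Fix: Use the || operator for string concatenation

Corrected query:
SELECT genre || ': ' || title AS label FROM movies

Result:
label               
--------------------
Drama: Titanic      
Comedy: Superbad    
Sci-Fi: Ex Machina  
Action: Speed       
Drama: Forrest Gump 
Comedy: The Hangover
Comedy: Clueless    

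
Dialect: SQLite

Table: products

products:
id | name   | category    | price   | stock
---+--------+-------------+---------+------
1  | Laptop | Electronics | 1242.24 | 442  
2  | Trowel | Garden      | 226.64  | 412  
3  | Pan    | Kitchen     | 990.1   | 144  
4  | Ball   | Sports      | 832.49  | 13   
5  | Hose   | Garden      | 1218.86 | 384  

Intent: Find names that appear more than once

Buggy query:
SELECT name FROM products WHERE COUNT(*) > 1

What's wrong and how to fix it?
Bug: WHERE can't reference COUNT(*); aggregates are computed after WHERE

Fix: Group first, then use HAVING for the count condition

Corrected query:
SELECT name FROM products GROUP BY name HAVING COUNT(*) > 1

Result:
(no rows)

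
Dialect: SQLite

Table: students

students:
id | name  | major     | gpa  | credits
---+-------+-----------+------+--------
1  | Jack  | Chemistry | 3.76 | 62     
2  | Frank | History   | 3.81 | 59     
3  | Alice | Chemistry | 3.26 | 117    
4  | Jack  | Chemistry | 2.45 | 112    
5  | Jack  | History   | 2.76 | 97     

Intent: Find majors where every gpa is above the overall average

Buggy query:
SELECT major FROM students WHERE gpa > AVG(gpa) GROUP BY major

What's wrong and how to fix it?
Bug: WHERE evaluates per row before aggregation, so AVG() is unavailable

Fix: Compute the overall average in a scalar subquery and compare each group's MIN against it in HAVING

Corrected query:
SELECT major FROM students GROUP BY major HAVING MIN(gpa) > (SELECT AVG(gpa) FROM students)

Result:
(no rows)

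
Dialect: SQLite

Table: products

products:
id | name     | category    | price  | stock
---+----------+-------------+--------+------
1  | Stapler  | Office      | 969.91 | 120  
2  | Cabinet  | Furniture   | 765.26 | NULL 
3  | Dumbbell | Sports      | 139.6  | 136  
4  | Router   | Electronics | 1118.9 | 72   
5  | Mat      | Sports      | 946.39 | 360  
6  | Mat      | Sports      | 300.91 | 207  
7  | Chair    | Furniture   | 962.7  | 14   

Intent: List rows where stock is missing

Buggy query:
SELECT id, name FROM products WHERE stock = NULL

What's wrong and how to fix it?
Bug: Comparing to NULL with '=' never matches; NULL = NULL is unknown, not true

Fix: Use IS NULL to test for NULL

Corrected query:
SELECT id, name FROM products WHERE stock IS NULL

Result:
id | name   
---+--------
2  | Cabinet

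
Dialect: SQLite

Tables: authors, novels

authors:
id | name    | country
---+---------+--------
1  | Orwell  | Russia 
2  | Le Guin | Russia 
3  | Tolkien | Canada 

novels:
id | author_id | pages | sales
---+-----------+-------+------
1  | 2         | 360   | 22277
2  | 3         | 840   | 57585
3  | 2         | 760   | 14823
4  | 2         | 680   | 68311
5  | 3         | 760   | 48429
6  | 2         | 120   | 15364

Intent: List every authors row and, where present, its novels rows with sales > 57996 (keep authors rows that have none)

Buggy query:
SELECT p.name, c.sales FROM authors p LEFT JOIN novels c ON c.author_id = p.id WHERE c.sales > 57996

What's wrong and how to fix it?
Bug: A WHERE condition on the right-hand table after LEFT JOIN drops unmatched parents

Fix: Move the right-table condition into the ON clause so unmatched parents are kept

Corrected query:
SELECT p.name, c.sales FROM authors p LEFT JOIN novels c ON c.author_id = p.id AND c.sales > 57996

Result:
name    | sales
--------+------
Orwell  | NULL 
Le Guin | 68311
Tolkien | NULL 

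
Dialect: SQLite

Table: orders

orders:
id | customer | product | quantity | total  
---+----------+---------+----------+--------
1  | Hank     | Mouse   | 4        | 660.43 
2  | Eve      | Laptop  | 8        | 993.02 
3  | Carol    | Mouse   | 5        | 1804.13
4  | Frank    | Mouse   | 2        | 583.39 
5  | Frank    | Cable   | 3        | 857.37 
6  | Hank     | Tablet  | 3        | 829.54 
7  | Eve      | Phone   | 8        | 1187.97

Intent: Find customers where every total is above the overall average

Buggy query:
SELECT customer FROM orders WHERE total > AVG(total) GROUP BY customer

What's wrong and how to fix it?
Bug: AVG() is an aggregate; it can't sit directly in WHERE

Fix: Use a subquery for AVG and a HAVING MIN(...) filter so the condition holds for every row in the group

Corrected query:
SELECT customer FROM orders GROUP BY customer HAVING MIN(total) > (SELECT AVG(total) FROM orders)

Result:
customer
--------
Carol   
Eve     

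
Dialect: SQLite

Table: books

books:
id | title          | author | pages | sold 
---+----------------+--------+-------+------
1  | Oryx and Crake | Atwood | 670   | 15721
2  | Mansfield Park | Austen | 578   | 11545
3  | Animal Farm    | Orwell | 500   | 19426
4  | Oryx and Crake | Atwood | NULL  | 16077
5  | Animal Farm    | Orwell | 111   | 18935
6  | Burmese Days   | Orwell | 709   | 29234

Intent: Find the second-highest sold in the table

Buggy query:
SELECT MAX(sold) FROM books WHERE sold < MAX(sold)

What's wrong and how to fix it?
Bug: The inner MAX is an aggregate inside WHERE, which is not allowed

Fix: Compute the overall MAX in a subquery, then take MAX of rows below it

Corrected query:
SELECT MAX(sold) FROM books WHERE sold < (SELECT MAX(sold) FROM books)

Result:
MAX(sold)
---------
19426    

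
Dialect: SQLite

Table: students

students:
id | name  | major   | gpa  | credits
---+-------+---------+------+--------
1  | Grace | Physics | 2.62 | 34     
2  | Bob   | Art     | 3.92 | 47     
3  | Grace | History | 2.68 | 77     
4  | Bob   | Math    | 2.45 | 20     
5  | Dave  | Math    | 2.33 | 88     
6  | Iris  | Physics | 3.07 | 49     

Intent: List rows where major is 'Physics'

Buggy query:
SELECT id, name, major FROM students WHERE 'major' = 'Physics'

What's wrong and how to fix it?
Bug: 'major' in single quotes is a string literal, not the column; the comparison is literal-vs-literal and never true

Fix: Remove the quotes around the column name (or use double quotes for an identifier)

Corrected query:
SELECT id, name, major FROM students WHERE major = 'Physics'

Result:
id | name  | major  
---+-------+--------
1  | Grace | Physics
6  | Iris  | Physics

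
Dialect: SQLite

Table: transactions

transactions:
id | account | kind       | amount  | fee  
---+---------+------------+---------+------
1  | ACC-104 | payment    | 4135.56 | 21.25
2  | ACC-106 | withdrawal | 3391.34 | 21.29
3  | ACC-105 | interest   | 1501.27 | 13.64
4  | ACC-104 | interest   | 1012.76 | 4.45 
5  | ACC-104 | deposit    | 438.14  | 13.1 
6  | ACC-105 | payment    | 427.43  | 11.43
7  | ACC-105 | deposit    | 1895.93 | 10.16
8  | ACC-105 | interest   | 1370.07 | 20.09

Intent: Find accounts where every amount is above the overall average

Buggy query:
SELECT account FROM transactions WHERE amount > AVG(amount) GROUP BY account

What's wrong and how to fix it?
Bug: AVG() is an aggregate; it can't sit directly in WHERE

Fix: Compute the overall average in a scalar subquery and compare each group's MIN against it in HAVING

Corrected query:
SELECT account FROM transactions GROUP BY account HAVING MIN(amount) > (SELECT AVG(amount) FROM transactions)

Result:
account
-------
ACC-106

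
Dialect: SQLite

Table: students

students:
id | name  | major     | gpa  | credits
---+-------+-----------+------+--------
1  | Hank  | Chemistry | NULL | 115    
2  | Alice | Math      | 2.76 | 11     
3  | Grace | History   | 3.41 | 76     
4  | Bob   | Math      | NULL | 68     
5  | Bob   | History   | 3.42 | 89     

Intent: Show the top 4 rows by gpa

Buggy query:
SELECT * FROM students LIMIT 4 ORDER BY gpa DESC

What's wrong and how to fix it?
Bug: LIMIT must come after ORDER BY

Fix: Sort with ORDER BY, then apply LIMIT

Corrected query:
SELECT * FROM students ORDER BY gpa DESC LIMIT 4

Result:
id | name  | major     | gpa  | credits
---+-------+-----------+------+--------
5  | Bob   | History   | 3.42 | 89     
3  | Grace | History   | 3.41 | 76     
2  | Alice | Math      | 2.76 | 11     
1  | Hank  | Chemistry | NULL | 115    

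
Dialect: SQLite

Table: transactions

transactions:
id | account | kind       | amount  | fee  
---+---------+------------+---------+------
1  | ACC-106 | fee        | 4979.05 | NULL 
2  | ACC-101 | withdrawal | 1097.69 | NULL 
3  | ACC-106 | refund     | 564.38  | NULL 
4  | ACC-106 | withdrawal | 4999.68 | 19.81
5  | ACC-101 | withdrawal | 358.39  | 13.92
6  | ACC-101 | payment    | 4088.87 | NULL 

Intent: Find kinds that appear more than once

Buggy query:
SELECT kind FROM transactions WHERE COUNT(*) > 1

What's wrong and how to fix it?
Bug: WHERE can't reference COUNT(*); aggregates are computed after WHERE

Fix: Group first, then use HAVING for the count condition

Corrected query:
SELECT kind FROM transactions GROUP BY kind HAVING COUNT(*) > 1

Result:
kind      
----------
withdrawal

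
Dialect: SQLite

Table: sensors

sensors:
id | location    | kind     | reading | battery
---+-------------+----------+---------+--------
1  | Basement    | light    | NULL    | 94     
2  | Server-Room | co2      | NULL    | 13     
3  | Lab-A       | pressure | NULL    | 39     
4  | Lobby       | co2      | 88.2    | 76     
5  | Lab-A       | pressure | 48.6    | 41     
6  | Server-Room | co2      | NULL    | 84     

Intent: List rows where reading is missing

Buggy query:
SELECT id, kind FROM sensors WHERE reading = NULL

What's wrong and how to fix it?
Bug: '= NULL' is always unknown in SQL three-valued logic, so no rows match

Fix: Replace '= NULL' with 'IS NULL'

Corrected query:
SELECT id, kind FROM sensors WHERE reading IS NULL

Result:
id | kind    
---+---------
1  | light   
2  | co2     
3  | pressure
6  | co2     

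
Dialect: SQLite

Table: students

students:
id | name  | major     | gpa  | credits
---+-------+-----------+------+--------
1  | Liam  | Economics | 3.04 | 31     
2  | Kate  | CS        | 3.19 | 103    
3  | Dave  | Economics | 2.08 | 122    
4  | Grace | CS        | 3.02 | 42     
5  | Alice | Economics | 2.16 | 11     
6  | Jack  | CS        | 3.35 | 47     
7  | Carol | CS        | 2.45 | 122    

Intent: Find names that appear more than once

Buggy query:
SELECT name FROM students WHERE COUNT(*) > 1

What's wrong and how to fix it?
Bug: WHERE can't reference COUNT(*); aggregates are computed after WHERE

Fix: Group first, then use HAVING for the count condition

Corrected query:
SELECT name FROM students GROUP BY name HAVING COUNT(*) > 1

Result:
(no rows)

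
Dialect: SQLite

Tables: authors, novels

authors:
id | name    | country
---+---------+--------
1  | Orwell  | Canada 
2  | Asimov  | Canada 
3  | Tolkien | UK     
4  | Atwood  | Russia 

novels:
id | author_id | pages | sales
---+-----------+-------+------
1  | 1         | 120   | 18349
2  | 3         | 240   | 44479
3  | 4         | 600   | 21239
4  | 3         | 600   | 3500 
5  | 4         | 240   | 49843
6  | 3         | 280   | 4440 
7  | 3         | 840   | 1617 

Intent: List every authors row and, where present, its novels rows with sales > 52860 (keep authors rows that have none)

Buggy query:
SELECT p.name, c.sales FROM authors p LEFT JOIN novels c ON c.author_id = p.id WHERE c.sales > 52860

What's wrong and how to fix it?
Bug: A WHERE condition on the right-hand table after LEFT JOIN drops unmatched parents

Fix: Put 'c.sales > 52860' in the JOIN's ON clause instead of WHERE

Corrected query:
SELECT p.name, c.sales FROM authors p LEFT JOIN novels c ON c.author_id = p.id AND c.sales > 52860

Result:
name    | sales
--------+------
Orwell  | NULL 
Asimov  | NULL 
Tolkien | NULL 
Atwood  | NULL 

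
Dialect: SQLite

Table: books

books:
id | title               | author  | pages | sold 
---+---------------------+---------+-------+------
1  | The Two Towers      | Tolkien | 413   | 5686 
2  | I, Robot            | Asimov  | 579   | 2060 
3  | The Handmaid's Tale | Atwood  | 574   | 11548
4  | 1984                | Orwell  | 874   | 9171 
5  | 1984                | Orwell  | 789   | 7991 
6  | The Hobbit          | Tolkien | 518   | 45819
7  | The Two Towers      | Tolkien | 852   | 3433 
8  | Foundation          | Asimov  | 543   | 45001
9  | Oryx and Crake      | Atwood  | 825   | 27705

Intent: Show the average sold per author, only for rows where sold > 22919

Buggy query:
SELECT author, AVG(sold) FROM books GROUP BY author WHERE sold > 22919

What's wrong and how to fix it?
Bug: Row-level WHERE must come before GROUP BY in the clause order

Fix: Move the WHERE clause before GROUP BY

Corrected query:
SELECT author, AVG(sold) FROM books WHERE sold > 22919 GROUP BY author

Result:
author  | AVG(sold)
--------+----------
Asimov  | 45001    
Atwood  | 27705    
Tolkien | 45819    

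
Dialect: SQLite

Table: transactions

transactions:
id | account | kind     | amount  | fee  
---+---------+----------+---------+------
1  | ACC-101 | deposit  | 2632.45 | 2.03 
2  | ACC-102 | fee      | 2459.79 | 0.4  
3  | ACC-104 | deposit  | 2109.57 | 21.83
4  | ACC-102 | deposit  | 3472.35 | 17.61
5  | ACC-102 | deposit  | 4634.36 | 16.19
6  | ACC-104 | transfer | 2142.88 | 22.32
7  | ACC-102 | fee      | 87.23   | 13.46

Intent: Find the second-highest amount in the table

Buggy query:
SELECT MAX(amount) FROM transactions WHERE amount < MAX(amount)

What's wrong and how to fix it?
Bug: The inner MAX is an aggregate inside WHERE, which is not allowed

Fix: Compute the overall MAX in a subquery, then take MAX of rows below it

Corrected query:
SELECT MAX(amount) FROM transactions WHERE amount < (SELECT MAX(amount) FROM transactions)

Result:
MAX(amount)
-----------
3472.35    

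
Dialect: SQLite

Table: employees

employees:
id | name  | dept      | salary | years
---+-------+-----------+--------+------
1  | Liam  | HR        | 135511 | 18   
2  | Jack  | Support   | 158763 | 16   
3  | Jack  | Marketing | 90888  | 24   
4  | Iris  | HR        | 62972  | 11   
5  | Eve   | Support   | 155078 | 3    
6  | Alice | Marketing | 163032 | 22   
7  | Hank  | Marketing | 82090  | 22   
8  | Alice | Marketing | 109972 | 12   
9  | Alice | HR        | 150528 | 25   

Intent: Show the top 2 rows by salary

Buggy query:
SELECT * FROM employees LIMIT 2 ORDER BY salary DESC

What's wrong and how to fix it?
Bug: ORDER BY cannot follow LIMIT; LIMIT is the final clause

Fix: Sort with ORDER BY, then apply LIMIT

Corrected query:
SELECT * FROM employees ORDER BY salary DESC LIMIT 2

Result:
id | name  | dept      | salary | years
---+-------+-----------+--------+------
6  | Alice | Marketing | 163032 | 22   
2  | Jack  | Support   | 158763 | 16   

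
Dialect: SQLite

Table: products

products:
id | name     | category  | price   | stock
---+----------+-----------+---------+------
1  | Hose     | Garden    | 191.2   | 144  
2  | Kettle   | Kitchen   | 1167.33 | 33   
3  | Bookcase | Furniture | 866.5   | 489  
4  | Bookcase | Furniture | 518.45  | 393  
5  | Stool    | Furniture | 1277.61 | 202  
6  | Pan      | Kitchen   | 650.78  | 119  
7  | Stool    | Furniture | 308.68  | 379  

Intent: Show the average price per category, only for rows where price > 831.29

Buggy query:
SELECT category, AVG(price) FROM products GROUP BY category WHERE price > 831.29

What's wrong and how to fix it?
Bug: Row-level WHERE must come before GROUP BY in the clause order

Fix: Place WHERE between FROM and GROUP BY

Corrected query:
SELECT category, AVG(price) FROM products WHERE price > 831.29 GROUP BY category

Result:
category  | AVG(price)
----------+-----------
Furniture | 1072.055  
Kitchen   | 1167.33   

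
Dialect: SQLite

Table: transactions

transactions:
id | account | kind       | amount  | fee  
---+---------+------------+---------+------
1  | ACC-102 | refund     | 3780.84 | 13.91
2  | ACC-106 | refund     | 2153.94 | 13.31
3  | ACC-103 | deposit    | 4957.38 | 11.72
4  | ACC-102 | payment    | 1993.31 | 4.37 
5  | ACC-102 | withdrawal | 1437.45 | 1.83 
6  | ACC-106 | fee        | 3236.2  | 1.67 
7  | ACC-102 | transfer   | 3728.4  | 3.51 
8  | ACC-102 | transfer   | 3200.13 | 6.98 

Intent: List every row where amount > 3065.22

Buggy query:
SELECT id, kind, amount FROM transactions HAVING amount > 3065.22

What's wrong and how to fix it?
Bug: HAVING filters the output of aggregation, but this query has no GROUP BY and no aggregate functions, so SQLite rejects it (HAVING clause on a non-aggregate query); the condition here is per row

Fix: Replace HAVING with WHERE since the condition applies to individual rows

Corrected query:
SELECT id, kind, amount FROM transactions WHERE amount > 3065.22

Result:
id | kind     | amount 
---+----------+--------
1  | refund   | 3780.84
3  | deposit  | 4957.38
6  | fee      | 3236.2 
7  | transfer | 3728.4 
8  | transfer | 3200.13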